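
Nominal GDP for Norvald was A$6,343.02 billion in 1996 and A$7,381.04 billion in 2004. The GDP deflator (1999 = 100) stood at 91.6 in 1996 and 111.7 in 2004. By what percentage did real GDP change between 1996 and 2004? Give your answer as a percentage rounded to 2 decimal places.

Deflate each year: 1996 → 6343.02/0.916 = 6924.69; 2004 → 7381.04/1.117 = 6607.91.
So real GDP changed by 6607.91/6924.69 − 1 = -0.0457, i.e. -4.57%.

-4.57%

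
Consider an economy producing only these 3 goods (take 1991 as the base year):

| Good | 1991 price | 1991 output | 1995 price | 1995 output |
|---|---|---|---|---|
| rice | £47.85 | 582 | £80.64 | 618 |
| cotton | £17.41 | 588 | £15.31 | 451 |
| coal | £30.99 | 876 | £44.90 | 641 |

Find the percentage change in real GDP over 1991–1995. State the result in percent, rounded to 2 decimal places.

Real GDP 1991 = Nominal GDP 1991 = 47.85·582 + 17.41·588 + 30.99·876 = 65233.02.
Real GDP 1995 (at 1991 prices) = 47.85·618 + 17.41·451 + 30.99·641 = 57287.80.
Real growth = 57287.80/65233.02 − 1 = -0.1218.

-12.18%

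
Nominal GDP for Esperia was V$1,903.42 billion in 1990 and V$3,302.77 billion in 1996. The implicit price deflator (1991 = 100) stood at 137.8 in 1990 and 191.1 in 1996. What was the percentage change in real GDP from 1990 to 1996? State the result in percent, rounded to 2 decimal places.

25.12%

Deflate each year: 1990 → 1903.42/1.378 = 1381.29; 1996 → 3302.77/1.911 = 1728.29.
So real GDP changed by 1728.29/1381.29 − 1 = 0.2512, i.e. 25.12%.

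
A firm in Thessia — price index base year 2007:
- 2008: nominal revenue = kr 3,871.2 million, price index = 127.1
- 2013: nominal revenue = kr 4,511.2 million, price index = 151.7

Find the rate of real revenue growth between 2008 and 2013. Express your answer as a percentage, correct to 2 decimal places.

-2.36%

Real revenue 2008 = 3871.2 / 1.271 = 3045.79.
Real revenue 2013 = 4511.2 / 1.517 = 2973.76.
Real growth = 2973.76 / 3045.79 − 1 = -0.0236.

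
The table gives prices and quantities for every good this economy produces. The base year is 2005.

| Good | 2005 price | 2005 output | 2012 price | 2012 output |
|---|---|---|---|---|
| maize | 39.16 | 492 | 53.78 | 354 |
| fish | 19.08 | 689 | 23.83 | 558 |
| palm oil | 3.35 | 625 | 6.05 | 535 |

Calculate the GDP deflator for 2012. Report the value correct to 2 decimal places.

Nominal GDP 2012 = 53.78·354 + 23.83·558 + 6.05·535 = 35572.01.
Real GDP 2012 (at 2005 prices) = 39.16·354 + 19.08·558 + 3.35·535 = 26301.53.
Deflator = Nominal/Real × 100 = 35572.01/26301.53 × 100 = 135.247.

135.25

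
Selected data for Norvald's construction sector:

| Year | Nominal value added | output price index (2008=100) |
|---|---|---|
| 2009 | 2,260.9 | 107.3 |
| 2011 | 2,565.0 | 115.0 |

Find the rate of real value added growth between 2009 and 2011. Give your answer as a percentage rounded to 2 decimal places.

5.85%

Deflate each year: 2009 → 2260.9/1.073 = 2107.08; 2011 → 2565.0/1.150 = 2230.43.
So real value added changed by 2230.43/2107.08 − 1 = 0.0585, i.e. 5.85%.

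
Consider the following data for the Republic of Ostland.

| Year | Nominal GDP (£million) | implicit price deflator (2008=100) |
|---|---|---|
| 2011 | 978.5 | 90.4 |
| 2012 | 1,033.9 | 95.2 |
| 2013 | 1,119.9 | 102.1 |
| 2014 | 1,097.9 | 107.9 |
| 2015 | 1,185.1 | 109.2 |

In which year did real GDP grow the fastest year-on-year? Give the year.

2012: real = 1033.9/0.952 = 1086.03; growth vs 2011 (1082.41) = 0.33%.
2013: real = 1119.9/1.021 = 1096.87; growth vs 2012 (1086.03) = 1.00%.
2014: real = 1097.9/1.079 = 1017.52; growth vs 2013 (1096.87) = -7.23%.
2015: real = 1185.1/1.092 = 1085.26; growth vs 2014 (1017.52) = 6.66%.

2015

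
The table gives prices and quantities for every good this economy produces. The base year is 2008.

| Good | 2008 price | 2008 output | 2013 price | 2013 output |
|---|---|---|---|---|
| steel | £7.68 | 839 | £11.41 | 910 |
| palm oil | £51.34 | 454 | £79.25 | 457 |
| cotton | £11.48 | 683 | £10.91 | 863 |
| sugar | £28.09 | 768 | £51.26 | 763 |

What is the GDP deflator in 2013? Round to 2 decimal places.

153.95

Nominal GDP 2013 = 11.41·910 + 79.25·457 + 10.91·863 + 51.26·763 = 95127.06.
Real GDP 2013 (at 2008 prices) = 7.68·910 + 51.34·457 + 11.48·863 + 28.09·763 = 61791.09.
Deflator = Nominal/Real × 100 = 95127.06/61791.09 × 100 = 153.949.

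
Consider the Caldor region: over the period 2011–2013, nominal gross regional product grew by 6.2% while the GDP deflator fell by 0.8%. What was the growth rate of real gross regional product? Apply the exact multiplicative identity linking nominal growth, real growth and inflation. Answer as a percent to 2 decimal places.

7.06%

(1 + g_nom) = (1 + g_real)(1 + π), so g_real = 1.0620 / 0.9920 − 1 = 0.07056.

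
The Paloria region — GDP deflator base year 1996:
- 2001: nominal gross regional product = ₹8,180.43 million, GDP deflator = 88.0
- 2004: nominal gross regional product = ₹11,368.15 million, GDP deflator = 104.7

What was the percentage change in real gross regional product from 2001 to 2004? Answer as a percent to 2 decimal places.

16.80%

Real gross regional product 2001 = 8180.43 / 0.880 = 9295.94.
Real gross regional product 2004 = 11368.15 / 1.047 = 10857.83.
Real growth = 10857.83 / 9295.94 − 1 = 0.1680.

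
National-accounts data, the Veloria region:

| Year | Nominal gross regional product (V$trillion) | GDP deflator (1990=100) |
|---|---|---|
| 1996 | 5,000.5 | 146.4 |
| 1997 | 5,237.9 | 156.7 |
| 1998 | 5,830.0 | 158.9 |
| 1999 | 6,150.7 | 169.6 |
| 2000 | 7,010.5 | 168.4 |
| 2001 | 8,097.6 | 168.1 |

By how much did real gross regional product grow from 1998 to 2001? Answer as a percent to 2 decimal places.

Real gross regional product 1998 = 5830.0/1.589 = 3668.97.
Real gross regional product 2001 = 8097.6/1.681 = 4817.13.
Change = 4817.13/3668.97 − 1 = 0.3129.

31.29%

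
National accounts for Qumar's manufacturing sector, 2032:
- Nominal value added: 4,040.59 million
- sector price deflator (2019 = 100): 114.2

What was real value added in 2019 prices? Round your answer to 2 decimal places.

Real value added = Nominal / (sector price deflator/100) = 4040.59 / 1.142 = 3538.17.

3,538.17 million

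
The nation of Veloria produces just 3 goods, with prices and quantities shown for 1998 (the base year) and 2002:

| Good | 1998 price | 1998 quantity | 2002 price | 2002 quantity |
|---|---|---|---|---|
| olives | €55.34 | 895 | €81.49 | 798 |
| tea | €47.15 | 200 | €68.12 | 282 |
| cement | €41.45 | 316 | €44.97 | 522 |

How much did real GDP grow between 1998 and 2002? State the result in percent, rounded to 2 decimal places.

Real GDP 1998 = Nominal GDP 1998 = 55.34·895 + 47.15·200 + 41.45·316 = 72057.50.
Real GDP 2002 (at 1998 prices) = 55.34·798 + 47.15·282 + 41.45·522 = 79094.52.
Real growth = 79094.52/72057.50 − 1 = 0.0977.

9.77%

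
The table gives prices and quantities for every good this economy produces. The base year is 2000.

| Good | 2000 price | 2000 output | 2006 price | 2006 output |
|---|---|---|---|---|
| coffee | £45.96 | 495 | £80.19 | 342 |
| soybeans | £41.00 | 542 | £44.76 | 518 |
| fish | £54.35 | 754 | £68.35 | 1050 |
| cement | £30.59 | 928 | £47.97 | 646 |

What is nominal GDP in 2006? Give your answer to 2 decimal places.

£153366.78

Nominal GDP 2006 = Σ (p_2006 × q_2006) = 80.19·342 + 44.76·518 + 68.35·1050 + 47.97·646 = 153366.78.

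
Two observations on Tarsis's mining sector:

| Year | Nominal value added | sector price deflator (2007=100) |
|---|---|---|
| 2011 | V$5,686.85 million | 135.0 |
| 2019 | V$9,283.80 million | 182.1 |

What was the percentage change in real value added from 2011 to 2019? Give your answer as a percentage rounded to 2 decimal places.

21.03%

Deflate each year: 2011 → 5686.85/1.350 = 4212.48; 2019 → 9283.80/1.821 = 5098.19.
So real value added changed by 5098.19/4212.48 − 1 = 0.2103, i.e. 21.03%.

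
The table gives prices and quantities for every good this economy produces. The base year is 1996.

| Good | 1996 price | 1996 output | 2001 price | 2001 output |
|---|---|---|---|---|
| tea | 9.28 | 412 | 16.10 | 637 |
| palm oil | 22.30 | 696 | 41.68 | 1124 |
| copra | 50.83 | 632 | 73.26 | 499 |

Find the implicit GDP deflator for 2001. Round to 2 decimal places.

Nominal GDP 2001 = 16.10·637 + 41.68·1124 + 73.26·499 = 93660.76.
Real GDP 2001 (at 1996 prices) = 9.28·637 + 22.30·1124 + 50.83·499 = 56340.73.
Deflator = Nominal/Real × 100 = 93660.76/56340.73 × 100 = 166.240.

166.24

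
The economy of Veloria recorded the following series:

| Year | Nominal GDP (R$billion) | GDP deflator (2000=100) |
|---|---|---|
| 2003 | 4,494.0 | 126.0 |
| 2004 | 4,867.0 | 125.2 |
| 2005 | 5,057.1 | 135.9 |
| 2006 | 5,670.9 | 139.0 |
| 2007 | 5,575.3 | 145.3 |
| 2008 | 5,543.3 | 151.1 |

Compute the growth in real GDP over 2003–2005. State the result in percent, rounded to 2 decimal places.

4.33%

Real GDP 2003 = 4494.0/1.260 = 3566.67.
Real GDP 2005 = 5057.1/1.359 = 3721.19.
Change = 3721.19/3566.67 − 1 = 0.0433.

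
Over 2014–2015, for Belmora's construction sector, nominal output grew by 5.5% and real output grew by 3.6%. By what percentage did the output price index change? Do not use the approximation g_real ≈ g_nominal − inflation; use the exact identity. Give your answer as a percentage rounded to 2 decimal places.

(1 + g_nom) = (1 + g_real)(1 + π), so π = 1.0550 / 1.0360 − 1 = 0.01834.

1.83%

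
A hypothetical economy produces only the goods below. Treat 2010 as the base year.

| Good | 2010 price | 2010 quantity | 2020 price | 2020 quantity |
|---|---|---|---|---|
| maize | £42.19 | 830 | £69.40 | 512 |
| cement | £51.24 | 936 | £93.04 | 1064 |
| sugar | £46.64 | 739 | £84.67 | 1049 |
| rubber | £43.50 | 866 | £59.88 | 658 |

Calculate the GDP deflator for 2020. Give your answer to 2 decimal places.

170.98

Nominal GDP 2020 = 69.40·512 + 93.04·1064 + 84.67·1049 + 59.88·658 = 262747.23.
Real GDP 2020 (at 2010 prices) = 42.19·512 + 51.24·1064 + 46.64·1049 + 43.50·658 = 153669.00.
Deflator = Nominal/Real × 100 = 262747.23/153669.00 × 100 = 170.983.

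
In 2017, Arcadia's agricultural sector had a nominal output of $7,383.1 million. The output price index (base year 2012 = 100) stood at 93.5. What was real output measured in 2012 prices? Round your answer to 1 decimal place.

Real output = Nominal / (output price index/100) = 7383.1 / 0.935 = 7896.36.

$7,896.4 million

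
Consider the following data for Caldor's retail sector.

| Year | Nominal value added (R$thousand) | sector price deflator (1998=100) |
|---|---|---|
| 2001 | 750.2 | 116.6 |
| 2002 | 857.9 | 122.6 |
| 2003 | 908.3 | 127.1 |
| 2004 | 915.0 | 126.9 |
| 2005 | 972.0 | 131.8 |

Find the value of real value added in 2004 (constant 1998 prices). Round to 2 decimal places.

Real value added 2004 = 915.0 / 1.269 = 721.04.

R$721.04 thousand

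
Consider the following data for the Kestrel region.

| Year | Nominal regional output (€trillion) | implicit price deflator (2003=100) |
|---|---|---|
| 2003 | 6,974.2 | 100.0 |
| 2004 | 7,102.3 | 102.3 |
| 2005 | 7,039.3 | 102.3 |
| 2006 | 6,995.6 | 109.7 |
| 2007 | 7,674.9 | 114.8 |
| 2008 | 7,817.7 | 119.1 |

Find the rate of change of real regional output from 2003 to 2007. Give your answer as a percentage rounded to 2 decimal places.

-4.14%

Real regional output 2003 = 6974.2/1.000 = 6974.20.
Real regional output 2007 = 7674.9/1.148 = 6685.45.
Change = 6685.45/6974.20 − 1 = -0.0414.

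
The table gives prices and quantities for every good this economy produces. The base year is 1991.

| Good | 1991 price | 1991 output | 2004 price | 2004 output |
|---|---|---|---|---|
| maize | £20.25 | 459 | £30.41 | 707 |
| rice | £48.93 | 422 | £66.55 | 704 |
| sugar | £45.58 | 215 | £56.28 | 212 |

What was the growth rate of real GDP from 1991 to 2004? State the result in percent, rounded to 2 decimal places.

47.01%

Real GDP 1991 = Nominal GDP 1991 = 20.25·459 + 48.93·422 + 45.58·215 = 39742.91.
Real GDP 2004 (at 1991 prices) = 20.25·707 + 48.93·704 + 45.58·212 = 58426.43.
Real growth = 58426.43/39742.91 − 1 = 0.4701.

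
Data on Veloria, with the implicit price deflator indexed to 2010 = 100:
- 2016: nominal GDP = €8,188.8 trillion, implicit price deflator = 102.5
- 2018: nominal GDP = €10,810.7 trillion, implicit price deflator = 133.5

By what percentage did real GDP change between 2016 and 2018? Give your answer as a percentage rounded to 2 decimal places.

Deflate each year: 2016 → 8188.8/1.025 = 7989.07; 2018 → 10810.7/1.335 = 8097.90.
So real GDP changed by 8097.90/7989.07 − 1 = 0.0136, i.e. 1.36%.

1.36%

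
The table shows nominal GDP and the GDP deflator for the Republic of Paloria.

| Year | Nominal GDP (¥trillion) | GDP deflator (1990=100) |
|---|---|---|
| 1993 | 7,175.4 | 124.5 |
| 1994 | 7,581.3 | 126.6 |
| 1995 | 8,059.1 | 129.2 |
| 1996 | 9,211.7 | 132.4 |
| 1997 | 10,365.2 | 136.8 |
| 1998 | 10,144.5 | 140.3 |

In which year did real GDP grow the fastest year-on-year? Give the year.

1996

1994: real = 7581.3/1.266 = 5988.39; growth vs 1993 (5763.37) = 3.90%.
1995: real = 8059.1/1.292 = 6237.69; growth vs 1994 (5988.39) = 4.16%.
1996: real = 9211.7/1.324 = 6957.48; growth vs 1995 (6237.69) = 11.54%.
1997: real = 10365.2/1.368 = 7576.90; growth vs 1996 (6957.48) = 8.90%.
1998: real = 10144.5/1.403 = 7230.58; growth vs 1997 (7576.90) = -4.57%.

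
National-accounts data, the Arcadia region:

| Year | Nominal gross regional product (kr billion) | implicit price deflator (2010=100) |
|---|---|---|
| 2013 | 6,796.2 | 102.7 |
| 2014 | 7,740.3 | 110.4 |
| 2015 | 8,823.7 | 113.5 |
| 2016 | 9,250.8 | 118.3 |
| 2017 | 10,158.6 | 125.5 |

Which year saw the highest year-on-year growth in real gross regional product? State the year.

2015

2014: real = 7740.3/1.104 = 7011.14; growth vs 2013 (6617.53) = 5.95%.
2015: real = 8823.7/1.135 = 7774.19; growth vs 2014 (7011.14) = 10.88%.
2016: real = 9250.8/1.183 = 7819.78; growth vs 2015 (7774.19) = 0.59%.
2017: real = 10158.6/1.255 = 8094.50; growth vs 2016 (7819.78) = 3.51%.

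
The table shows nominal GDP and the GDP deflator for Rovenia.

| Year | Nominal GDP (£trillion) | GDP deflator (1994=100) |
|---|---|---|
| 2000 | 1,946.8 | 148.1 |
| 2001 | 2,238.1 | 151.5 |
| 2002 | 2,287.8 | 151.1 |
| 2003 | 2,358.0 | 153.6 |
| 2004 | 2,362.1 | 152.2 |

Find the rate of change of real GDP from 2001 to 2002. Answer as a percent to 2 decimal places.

2.49%

Real GDP 2001 = 2238.1/1.515 = 1477.29.
Real GDP 2002 = 2287.8/1.511 = 1514.10.
Change = 1514.10/1477.29 − 1 = 0.0249.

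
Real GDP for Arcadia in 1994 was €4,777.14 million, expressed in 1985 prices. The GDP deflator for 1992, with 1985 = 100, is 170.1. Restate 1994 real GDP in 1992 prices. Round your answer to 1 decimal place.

Real GDP in 1992 prices = Real GDP in 1985 prices × (P_1992/P_1985) = 4777.14 × 1.701 = 8125.92.

€8,125.9 million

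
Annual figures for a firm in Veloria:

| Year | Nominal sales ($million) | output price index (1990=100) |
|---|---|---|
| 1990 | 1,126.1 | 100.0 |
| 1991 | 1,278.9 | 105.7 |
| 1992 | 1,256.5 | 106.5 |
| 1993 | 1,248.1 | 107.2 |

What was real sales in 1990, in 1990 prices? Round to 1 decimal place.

Real sales 1990 = 1126.1 / 1.000 = 1126.10.

$1,126.1 million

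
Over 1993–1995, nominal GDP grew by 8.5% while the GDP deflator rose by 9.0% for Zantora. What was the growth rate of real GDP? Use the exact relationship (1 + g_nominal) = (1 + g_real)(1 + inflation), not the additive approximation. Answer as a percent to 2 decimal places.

(1 + g_nom) = (1 + g_real)(1 + π), so g_real = 1.0850 / 1.0900 − 1 = -0.00459.

-0.46%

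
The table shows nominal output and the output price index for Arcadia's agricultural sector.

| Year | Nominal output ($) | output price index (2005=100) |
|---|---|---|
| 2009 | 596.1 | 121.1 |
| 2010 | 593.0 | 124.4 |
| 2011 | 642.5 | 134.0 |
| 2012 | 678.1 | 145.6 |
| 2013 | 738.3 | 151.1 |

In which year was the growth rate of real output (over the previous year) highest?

2013

2010: real = 593.0/1.244 = 476.69; growth vs 2009 (492.24) = -3.16%.
2011: real = 642.5/1.340 = 479.48; growth vs 2010 (476.69) = 0.59%.
2012: real = 678.1/1.456 = 465.73; growth vs 2011 (479.48) = -2.87%.
2013: real = 738.3/1.511 = 488.62; growth vs 2012 (465.73) = 4.91%.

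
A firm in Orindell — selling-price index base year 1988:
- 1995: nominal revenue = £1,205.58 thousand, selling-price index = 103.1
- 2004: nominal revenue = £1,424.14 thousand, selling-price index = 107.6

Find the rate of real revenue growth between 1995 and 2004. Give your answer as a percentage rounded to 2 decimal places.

Deflate each year: 1995 → 1205.58/1.031 = 1169.33; 2004 → 1424.14/1.076 = 1323.55.
So real revenue changed by 1323.55/1169.33 − 1 = 0.1319, i.e. 13.19%.

13.19%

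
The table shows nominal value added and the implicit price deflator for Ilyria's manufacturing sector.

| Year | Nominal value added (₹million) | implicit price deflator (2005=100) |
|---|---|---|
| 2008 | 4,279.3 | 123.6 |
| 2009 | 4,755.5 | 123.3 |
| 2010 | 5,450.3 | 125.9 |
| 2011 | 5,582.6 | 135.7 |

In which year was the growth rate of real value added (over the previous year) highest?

2009: real = 4755.5/1.233 = 3856.85; growth vs 2008 (3462.22) = 11.40%.
2010: real = 5450.3/1.259 = 4329.07; growth vs 2009 (3856.85) = 12.24%.
2011: real = 5582.6/1.357 = 4113.93; growth vs 2010 (4329.07) = -4.97%.

2010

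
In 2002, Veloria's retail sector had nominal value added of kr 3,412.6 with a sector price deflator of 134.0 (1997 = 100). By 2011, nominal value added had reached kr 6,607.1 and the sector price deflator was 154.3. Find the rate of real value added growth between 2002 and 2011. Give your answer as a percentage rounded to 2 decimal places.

Real value added 2002 = 3412.6 / 1.340 = 2546.72.
Real value added 2011 = 6607.1 / 1.543 = 4281.98.
Real growth = 4281.98 / 2546.72 − 1 = 0.6814.

68.14%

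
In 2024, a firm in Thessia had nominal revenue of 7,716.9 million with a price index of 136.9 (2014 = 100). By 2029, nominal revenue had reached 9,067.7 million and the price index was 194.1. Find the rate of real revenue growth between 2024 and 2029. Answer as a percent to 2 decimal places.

Deflate each year: 2024 → 7716.9/1.369 = 5636.89; 2029 → 9067.7/1.941 = 4671.66.
So real revenue changed by 4671.66/5636.89 − 1 = -0.1712, i.e. -17.12%.

-17.12%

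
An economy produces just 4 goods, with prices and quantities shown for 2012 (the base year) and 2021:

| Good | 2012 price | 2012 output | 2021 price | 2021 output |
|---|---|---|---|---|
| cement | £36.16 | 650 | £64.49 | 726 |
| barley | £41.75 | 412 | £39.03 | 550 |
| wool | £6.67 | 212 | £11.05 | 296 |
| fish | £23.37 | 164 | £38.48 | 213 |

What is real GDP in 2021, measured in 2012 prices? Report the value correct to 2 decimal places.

£56166.79

Real GDP 2021 = Σ (p_2012 × q_2021) = 36.16·726 + 41.75·550 + 6.67·296 + 23.37·213 = 56166.79.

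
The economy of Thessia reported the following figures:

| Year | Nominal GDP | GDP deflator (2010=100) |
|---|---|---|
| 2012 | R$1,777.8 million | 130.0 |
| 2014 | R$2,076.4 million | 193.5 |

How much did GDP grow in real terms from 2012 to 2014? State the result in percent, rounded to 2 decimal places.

Deflate each year: 2012 → 1777.8/1.300 = 1367.54; 2014 → 2076.4/1.935 = 1073.07.
So real GDP changed by 1073.07/1367.54 − 1 = -0.2153, i.e. -21.53%.

-21.53%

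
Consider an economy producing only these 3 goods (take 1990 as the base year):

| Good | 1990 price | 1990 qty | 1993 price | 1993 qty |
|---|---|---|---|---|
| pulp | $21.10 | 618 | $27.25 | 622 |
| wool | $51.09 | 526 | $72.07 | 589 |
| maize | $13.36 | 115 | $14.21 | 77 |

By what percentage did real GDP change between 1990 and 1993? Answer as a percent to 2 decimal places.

6.74%

Real GDP 1990 = Nominal GDP 1990 = 21.10·618 + 51.09·526 + 13.36·115 = 41449.54.
Real GDP 1993 (at 1990 prices) = 21.10·622 + 51.09·589 + 13.36·77 = 44244.93.
Real growth = 44244.93/41449.54 − 1 = 0.0674.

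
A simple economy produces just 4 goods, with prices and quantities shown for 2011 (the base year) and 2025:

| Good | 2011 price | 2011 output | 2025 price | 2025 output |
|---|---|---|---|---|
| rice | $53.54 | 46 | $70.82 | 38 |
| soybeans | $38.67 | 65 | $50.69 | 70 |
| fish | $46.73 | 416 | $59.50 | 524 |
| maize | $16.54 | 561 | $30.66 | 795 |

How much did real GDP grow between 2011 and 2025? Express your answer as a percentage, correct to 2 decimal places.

Real GDP 2011 = Nominal GDP 2011 = 53.54·46 + 38.67·65 + 46.73·416 + 16.54·561 = 33695.01.
Real GDP 2025 (at 2011 prices) = 53.54·38 + 38.67·70 + 46.73·524 + 16.54·795 = 42377.24.
Real growth = 42377.24/33695.01 − 1 = 0.2577.

25.77%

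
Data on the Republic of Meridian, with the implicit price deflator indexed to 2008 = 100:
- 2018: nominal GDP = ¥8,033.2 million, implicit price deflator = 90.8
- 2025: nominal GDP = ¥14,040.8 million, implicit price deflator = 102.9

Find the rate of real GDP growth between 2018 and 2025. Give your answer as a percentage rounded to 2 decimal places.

54.23%

Real GDP 2018 = 8033.2 / 0.908 = 8847.14.
Real GDP 2025 = 14040.8 / 1.029 = 13645.09.
Real growth = 13645.09 / 8847.14 − 1 = 0.5423.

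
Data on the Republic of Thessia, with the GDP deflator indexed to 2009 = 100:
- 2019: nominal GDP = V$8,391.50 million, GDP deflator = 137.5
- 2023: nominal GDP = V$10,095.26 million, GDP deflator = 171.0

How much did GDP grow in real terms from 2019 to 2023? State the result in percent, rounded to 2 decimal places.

Deflate each year: 2019 → 8391.50/1.375 = 6102.91; 2023 → 10095.26/1.710 = 5903.66.
So real GDP changed by 5903.66/6102.91 − 1 = -0.0326, i.e. -3.26%.

-3.26%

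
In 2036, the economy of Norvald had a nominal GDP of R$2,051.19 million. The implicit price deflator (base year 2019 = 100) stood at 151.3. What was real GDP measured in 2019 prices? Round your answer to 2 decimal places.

R$1,355.71 million

Real GDP = Nominal / (implicit price deflator/100) = 2051.19 / 1.513 = 1355.71.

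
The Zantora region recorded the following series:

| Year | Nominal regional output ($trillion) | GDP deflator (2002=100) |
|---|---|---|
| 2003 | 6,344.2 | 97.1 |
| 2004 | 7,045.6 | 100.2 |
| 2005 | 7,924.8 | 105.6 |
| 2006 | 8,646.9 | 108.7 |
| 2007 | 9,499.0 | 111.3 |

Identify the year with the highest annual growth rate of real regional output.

2004: real = 7045.6/1.002 = 7031.54; growth vs 2003 (6533.68) = 7.62%.
2005: real = 7924.8/1.056 = 7504.55; growth vs 2004 (7031.54) = 6.73%.
2006: real = 8646.9/1.087 = 7954.83; growth vs 2005 (7504.55) = 6.00%.
2007: real = 9499.0/1.113 = 8534.59; growth vs 2006 (7954.83) = 7.29%.

2004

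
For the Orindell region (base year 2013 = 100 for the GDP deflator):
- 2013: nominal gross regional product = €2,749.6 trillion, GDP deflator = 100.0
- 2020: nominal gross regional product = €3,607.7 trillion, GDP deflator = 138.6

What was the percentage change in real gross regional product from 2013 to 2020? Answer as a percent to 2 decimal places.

-5.33%

Real gross regional product 2013 = 2749.6 / 1.000 = 2749.60.
Real gross regional product 2020 = 3607.7 / 1.386 = 2602.96.
Real growth = 2602.96 / 2749.60 − 1 = -0.0533.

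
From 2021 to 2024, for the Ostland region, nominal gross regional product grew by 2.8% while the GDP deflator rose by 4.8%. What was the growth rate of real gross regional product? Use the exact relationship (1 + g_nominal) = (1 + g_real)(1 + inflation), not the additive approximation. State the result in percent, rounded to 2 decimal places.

-1.91%

(1 + g_nom) = (1 + g_real)(1 + π), so g_real = 1.0280 / 1.0480 − 1 = -0.01908.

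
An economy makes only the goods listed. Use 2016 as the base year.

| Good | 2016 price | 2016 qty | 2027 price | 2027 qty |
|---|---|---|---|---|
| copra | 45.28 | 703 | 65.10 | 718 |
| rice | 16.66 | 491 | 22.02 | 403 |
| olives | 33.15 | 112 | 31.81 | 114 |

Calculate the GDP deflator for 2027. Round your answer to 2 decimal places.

Nominal GDP 2027 = 65.10·718 + 22.02·403 + 31.81·114 = 59242.20.
Real GDP 2027 (at 2016 prices) = 45.28·718 + 16.66·403 + 33.15·114 = 43004.12.
Deflator = Nominal/Real × 100 = 59242.20/43004.12 × 100 = 137.759.

137.76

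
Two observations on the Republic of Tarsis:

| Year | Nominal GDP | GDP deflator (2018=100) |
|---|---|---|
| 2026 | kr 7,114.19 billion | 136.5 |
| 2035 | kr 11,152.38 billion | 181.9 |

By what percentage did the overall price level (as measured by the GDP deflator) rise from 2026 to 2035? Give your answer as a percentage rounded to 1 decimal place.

Price-level change = 181.9 / 136.5 − 1 = 0.3326.

33.3%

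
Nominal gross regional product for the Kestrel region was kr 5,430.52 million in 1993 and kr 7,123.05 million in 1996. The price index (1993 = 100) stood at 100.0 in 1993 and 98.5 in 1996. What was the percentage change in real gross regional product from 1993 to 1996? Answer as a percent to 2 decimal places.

Real gross regional product 1993 = 5430.52 / 1.000 = 5430.52.
Real gross regional product 1996 = 7123.05 / 0.985 = 7231.52.
Real growth = 7231.52 / 5430.52 − 1 = 0.3316.

33.16%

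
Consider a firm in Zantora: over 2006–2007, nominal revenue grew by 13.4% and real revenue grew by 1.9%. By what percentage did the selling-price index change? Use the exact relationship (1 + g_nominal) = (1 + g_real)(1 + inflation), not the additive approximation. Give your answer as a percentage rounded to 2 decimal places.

11.29%

(1 + g_nom) = (1 + g_real)(1 + π), so π = 1.1340 / 1.0190 − 1 = 0.11286.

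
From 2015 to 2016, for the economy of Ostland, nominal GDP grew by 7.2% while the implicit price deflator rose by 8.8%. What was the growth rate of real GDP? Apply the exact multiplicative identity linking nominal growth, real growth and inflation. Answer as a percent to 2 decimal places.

(1 + g_nom) = (1 + g_real)(1 + π), so g_real = 1.0720 / 1.0880 − 1 = -0.01471.

-1.47%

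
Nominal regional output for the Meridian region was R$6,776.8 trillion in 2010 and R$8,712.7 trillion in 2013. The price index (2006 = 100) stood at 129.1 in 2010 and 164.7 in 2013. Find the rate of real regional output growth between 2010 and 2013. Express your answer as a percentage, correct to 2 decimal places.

Deflate each year: 2010 → 6776.8/1.291 = 5249.26; 2013 → 8712.7/1.647 = 5290.04.
So real regional output changed by 5290.04/5249.26 − 1 = 0.0078, i.e. 0.78%.

0.78%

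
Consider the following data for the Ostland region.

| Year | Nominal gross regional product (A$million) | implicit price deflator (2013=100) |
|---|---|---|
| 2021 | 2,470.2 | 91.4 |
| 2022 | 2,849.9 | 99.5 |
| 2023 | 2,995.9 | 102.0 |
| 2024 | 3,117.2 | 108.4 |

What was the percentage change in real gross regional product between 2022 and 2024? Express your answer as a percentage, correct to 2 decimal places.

0.40%

Real gross regional product 2022 = 2849.9/0.995 = 2864.22.
Real gross regional product 2024 = 3117.2/1.084 = 2875.65.
Change = 2875.65/2864.22 − 1 = 0.0040.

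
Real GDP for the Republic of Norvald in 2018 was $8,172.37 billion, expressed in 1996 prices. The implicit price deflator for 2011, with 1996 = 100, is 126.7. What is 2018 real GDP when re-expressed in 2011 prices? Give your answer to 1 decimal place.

$10,354.4 billion

Real GDP in 2011 prices = Real GDP in 1996 prices × (P_2011/P_1996) = 8172.37 × 1.267 = 10354.39.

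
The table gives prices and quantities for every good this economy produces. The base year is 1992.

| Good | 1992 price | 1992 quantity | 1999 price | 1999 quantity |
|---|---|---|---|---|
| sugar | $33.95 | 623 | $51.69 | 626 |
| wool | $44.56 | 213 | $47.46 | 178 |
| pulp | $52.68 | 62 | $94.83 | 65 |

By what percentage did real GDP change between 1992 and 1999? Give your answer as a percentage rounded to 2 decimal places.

Real GDP 1992 = Nominal GDP 1992 = 33.95·623 + 44.56·213 + 52.68·62 = 33908.29.
Real GDP 1999 (at 1992 prices) = 33.95·626 + 44.56·178 + 52.68·65 = 32608.58.
Real growth = 32608.58/33908.29 − 1 = -0.0383.

-3.83%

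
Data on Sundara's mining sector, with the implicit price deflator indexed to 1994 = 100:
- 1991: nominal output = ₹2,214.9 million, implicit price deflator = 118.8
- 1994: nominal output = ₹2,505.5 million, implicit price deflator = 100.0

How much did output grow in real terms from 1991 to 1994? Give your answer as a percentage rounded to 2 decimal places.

Real output 1991 = 2214.9 / 1.188 = 1864.39.
Real output 1994 = 2505.5 / 1.000 = 2505.50.
Real growth = 2505.50 / 1864.39 − 1 = 0.3439.

34.39%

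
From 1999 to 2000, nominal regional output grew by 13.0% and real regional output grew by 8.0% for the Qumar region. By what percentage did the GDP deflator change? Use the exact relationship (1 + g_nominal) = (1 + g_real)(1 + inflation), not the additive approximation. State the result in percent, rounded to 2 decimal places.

4.63%

(1 + g_nom) = (1 + g_real)(1 + π), so π = 1.1300 / 1.0800 − 1 = 0.04630.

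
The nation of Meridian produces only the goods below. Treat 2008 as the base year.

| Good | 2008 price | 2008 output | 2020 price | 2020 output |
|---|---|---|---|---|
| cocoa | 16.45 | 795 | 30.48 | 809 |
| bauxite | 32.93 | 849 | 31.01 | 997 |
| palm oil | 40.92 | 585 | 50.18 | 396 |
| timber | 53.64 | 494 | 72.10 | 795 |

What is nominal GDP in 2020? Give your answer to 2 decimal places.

Nominal GDP 2020 = Σ (p_2020 × q_2020) = 30.48·809 + 31.01·997 + 50.18·396 + 72.10·795 = 132766.07.

132766.07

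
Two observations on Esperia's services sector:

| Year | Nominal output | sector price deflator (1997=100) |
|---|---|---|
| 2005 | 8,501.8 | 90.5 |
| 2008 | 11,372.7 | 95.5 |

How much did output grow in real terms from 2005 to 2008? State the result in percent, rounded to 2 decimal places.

Deflate each year: 2005 → 8501.8/0.905 = 9394.25; 2008 → 11372.7/0.955 = 11908.59.
So real output changed by 11908.59/9394.25 − 1 = 0.2676, i.e. 26.76%.

26.76%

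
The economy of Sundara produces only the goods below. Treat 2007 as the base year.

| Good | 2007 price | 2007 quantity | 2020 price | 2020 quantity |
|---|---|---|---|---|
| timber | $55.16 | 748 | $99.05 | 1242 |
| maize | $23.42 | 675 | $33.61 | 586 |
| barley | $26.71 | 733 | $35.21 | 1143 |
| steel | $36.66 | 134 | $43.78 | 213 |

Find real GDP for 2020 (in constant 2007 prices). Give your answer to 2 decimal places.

Real GDP 2020 = Σ (p_2007 × q_2020) = 55.16·1242 + 23.42·586 + 26.71·1143 + 36.66·213 = 120570.95.

$120570.95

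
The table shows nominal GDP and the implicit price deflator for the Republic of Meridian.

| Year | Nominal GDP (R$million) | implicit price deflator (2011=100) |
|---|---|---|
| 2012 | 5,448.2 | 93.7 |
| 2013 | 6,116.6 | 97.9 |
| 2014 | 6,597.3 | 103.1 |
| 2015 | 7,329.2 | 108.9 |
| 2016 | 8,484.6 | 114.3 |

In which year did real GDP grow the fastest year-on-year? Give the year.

2013: real = 6116.6/0.979 = 6247.80; growth vs 2012 (5814.51) = 7.45%.
2014: real = 6597.3/1.031 = 6398.93; growth vs 2013 (6247.80) = 2.42%.
2015: real = 7329.2/1.089 = 6730.21; growth vs 2014 (6398.93) = 5.18%.
2016: real = 8484.6/1.143 = 7423.10; growth vs 2015 (6730.21) = 10.30%.

2016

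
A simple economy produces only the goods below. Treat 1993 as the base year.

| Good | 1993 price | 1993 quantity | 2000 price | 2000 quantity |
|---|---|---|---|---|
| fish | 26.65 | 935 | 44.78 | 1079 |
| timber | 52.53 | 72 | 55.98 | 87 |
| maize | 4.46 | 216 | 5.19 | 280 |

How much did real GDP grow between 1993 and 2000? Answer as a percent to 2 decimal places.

16.56%

Real GDP 1993 = Nominal GDP 1993 = 26.65·935 + 52.53·72 + 4.46·216 = 29663.27.
Real GDP 2000 (at 1993 prices) = 26.65·1079 + 52.53·87 + 4.46·280 = 34574.26.
Real growth = 34574.26/29663.27 − 1 = 0.1656.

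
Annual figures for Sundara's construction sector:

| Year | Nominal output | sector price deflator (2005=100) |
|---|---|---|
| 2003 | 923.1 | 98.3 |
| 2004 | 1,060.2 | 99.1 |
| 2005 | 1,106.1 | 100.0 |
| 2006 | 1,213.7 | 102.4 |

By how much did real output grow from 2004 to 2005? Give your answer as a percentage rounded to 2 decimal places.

Real output 2004 = 1060.2/0.991 = 1069.83.
Real output 2005 = 1106.1/1.000 = 1106.10.
Change = 1106.10/1069.83 − 1 = 0.0339.

3.39%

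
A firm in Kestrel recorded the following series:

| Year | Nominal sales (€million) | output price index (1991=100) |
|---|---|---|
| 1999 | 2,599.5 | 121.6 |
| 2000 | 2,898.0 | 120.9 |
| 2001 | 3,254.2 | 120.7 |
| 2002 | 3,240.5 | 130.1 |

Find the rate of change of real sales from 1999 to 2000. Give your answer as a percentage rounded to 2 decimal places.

12.13%

Real sales 1999 = 2599.5/1.216 = 2137.75.
Real sales 2000 = 2898.0/1.209 = 2397.02.
Change = 2397.02/2137.75 − 1 = 0.1213.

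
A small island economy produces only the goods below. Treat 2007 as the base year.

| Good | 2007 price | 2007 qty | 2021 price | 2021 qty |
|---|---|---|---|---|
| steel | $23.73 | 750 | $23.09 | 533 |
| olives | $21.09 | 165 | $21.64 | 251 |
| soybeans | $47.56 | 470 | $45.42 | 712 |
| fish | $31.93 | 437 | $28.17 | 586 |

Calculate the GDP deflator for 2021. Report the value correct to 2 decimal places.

Nominal GDP 2021 = 23.09·533 + 21.64·251 + 45.42·712 + 28.17·586 = 66585.27.
Real GDP 2021 (at 2007 prices) = 23.73·533 + 21.09·251 + 47.56·712 + 31.93·586 = 70515.38.
Deflator = Nominal/Real × 100 = 66585.27/70515.38 × 100 = 94.427.

94.43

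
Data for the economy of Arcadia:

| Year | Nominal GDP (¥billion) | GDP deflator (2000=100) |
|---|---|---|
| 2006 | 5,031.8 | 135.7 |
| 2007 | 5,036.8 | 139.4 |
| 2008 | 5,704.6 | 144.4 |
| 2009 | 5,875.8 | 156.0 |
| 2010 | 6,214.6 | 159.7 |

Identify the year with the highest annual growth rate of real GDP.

2008

2007: real = 5036.8/1.394 = 3613.20; growth vs 2006 (3708.03) = -2.56%.
2008: real = 5704.6/1.444 = 3950.55; growth vs 2007 (3613.20) = 9.34%.
2009: real = 5875.8/1.560 = 3766.54; growth vs 2008 (3950.55) = -4.66%.
2010: real = 6214.6/1.597 = 3891.42; growth vs 2009 (3766.54) = 3.32%.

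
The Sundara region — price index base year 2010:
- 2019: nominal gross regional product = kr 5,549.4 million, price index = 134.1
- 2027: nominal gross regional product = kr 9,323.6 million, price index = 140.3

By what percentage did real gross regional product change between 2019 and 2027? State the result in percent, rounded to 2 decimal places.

Real gross regional product 2019 = 5549.4 / 1.341 = 4138.26.
Real gross regional product 2027 = 9323.6 / 1.403 = 6645.47.
Real growth = 6645.47 / 4138.26 − 1 = 0.6059.

60.59%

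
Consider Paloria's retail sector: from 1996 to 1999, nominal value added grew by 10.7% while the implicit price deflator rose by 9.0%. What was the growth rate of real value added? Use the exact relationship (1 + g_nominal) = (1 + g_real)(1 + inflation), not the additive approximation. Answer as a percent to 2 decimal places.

(1 + g_nom) = (1 + g_real)(1 + π), so g_real = 1.1070 / 1.0900 − 1 = 0.01560.

1.56%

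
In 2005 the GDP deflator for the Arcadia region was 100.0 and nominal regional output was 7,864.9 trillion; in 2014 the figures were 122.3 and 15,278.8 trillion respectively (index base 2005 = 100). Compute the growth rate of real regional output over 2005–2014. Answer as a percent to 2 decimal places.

Deflate each year: 2005 → 7864.9/1.000 = 7864.90; 2014 → 15278.8/1.223 = 12492.89.
So real regional output changed by 12492.89/7864.90 − 1 = 0.5884, i.e. 58.84%.

58.84%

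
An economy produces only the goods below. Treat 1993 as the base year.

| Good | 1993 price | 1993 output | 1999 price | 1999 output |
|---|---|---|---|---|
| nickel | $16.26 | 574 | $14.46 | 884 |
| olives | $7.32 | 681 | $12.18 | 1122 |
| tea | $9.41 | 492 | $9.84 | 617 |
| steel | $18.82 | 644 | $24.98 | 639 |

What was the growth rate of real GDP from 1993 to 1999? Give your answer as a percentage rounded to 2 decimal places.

Real GDP 1993 = Nominal GDP 1993 = 16.26·574 + 7.32·681 + 9.41·492 + 18.82·644 = 31067.96.
Real GDP 1999 (at 1993 prices) = 16.26·884 + 7.32·1122 + 9.41·617 + 18.82·639 = 40418.83.
Real growth = 40418.83/31067.96 − 1 = 0.3010.

30.10%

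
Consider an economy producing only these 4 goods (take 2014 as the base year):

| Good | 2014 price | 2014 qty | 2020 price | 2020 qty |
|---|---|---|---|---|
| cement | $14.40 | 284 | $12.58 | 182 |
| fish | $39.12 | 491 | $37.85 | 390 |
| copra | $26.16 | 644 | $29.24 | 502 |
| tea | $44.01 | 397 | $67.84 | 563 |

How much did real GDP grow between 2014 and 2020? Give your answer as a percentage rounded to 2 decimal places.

-3.17%

Real GDP 2014 = Nominal GDP 2014 = 14.40·284 + 39.12·491 + 26.16·644 + 44.01·397 = 57616.53.
Real GDP 2020 (at 2014 prices) = 14.40·182 + 39.12·390 + 26.16·502 + 44.01·563 = 55787.55.
Real growth = 55787.55/57616.53 − 1 = -0.0317.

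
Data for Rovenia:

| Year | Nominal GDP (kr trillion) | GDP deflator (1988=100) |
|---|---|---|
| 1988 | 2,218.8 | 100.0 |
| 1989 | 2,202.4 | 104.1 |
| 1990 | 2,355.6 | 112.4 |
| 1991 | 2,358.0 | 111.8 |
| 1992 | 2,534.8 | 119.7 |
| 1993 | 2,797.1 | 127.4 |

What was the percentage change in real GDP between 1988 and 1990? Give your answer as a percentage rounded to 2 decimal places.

-5.55%

Real GDP 1988 = 2218.8/1.000 = 2218.80.
Real GDP 1990 = 2355.6/1.124 = 2095.73.
Change = 2095.73/2218.80 − 1 = -0.0555.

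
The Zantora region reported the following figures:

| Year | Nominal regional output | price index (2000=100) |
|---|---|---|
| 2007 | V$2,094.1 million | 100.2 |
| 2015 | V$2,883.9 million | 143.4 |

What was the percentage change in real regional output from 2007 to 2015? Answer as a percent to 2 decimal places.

Deflate each year: 2007 → 2094.1/1.002 = 2089.92; 2015 → 2883.9/1.434 = 2011.09.
So real regional output changed by 2011.09/2089.92 − 1 = -0.0377, i.e. -3.77%.

-3.77%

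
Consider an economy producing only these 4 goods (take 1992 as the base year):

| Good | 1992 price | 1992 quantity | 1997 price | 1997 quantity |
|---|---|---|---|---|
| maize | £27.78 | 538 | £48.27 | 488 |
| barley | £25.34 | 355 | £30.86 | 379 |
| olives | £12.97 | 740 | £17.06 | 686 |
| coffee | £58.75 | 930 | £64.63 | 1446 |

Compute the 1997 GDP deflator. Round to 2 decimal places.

120.00

Nominal GDP 1997 = 48.27·488 + 30.86·379 + 17.06·686 + 64.63·1446 = 140409.84.
Real GDP 1997 (at 1992 prices) = 27.78·488 + 25.34·379 + 12.97·686 + 58.75·1446 = 117010.42.
Deflator = Nominal/Real × 100 = 140409.84/117010.42 × 100 = 119.998.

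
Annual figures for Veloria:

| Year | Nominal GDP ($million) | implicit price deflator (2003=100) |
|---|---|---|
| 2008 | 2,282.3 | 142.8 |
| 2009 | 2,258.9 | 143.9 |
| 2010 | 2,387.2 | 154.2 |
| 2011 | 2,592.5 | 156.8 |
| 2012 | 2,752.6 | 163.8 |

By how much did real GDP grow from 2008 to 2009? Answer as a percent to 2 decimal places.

-1.78%

Real GDP 2008 = 2282.3/1.428 = 1598.25.
Real GDP 2009 = 2258.9/1.439 = 1569.77.
Change = 1569.77/1598.25 − 1 = -0.0178.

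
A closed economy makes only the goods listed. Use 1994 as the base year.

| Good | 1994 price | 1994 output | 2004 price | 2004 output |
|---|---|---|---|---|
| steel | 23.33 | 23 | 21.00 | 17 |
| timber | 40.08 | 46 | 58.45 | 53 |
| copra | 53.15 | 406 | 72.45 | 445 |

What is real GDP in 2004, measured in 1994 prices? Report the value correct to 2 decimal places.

Real GDP 2004 = Σ (p_1994 × q_2004) = 23.33·17 + 40.08·53 + 53.15·445 = 26172.60.

26172.60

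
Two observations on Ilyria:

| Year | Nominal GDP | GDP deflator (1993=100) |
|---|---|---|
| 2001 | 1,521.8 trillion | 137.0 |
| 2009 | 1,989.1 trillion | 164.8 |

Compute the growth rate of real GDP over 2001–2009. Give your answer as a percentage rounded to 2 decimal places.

8.66%

Deflate each year: 2001 → 1521.8/1.370 = 1110.80; 2009 → 1989.1/1.648 = 1206.98.
So real GDP changed by 1206.98/1110.80 − 1 = 0.0866, i.e. 8.66%.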